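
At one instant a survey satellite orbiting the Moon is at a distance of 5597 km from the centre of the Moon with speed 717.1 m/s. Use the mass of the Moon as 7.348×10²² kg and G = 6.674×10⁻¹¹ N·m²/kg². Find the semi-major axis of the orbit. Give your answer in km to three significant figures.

a ≈ 3960 km

μ = GM = 6.674×10⁻¹¹ × 7.348×10²² = 4.904×10¹² m³/s².
r = 5.597×10⁶ m.
Specific orbital energy ε = v²/2 − μ/r = (717.1)²/2 − 4.904×10¹²/5.597×10⁶ = -6.191×10⁵ J/kg.
Since ε = −μ/(2a), a = −μ/(2ε) = 3.961×10⁶ m = 3960.8 km.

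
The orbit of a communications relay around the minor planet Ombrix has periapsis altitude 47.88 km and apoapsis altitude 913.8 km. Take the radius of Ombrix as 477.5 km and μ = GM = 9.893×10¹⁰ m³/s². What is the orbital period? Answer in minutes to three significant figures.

T ≈ 312 minutes

r_p = 477.5 + 47.88 = 525.38 km = 5.2538×10⁵ m.
r_a = 477.5 + 913.8 = 1391.3 km = 1.3913×10⁶ m.
Semi-major axis a = (r_p + r_a)/2 = (525.38 + 1391.3)/2 = 958.34 km = 9.583×10⁵ m.
By Kepler's third law T = 2π√(a³/μ) = 2π × 2.983×10³ = 1.874×10⁴ s.
= 312.4 minutes.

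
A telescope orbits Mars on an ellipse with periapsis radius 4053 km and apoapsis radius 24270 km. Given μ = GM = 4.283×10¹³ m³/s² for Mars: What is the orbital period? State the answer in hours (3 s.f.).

T ≈ 14.2 hours

Semi-major axis a = (r_p + r_a)/2 = (4053.0 + 24270)/2 = 14162 km = 1.416×10⁷ m.
By Kepler's third law T = 2π√(a³/μ) = 2π × 8.143×10³ = 5.116×10⁴ s.
= 14.21 hours.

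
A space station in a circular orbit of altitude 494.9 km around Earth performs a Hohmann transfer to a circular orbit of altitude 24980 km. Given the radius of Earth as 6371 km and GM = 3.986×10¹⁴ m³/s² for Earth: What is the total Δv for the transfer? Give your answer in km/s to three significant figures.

Δv_total ≈ 3.57 km/s

r₁ = 6371 + 494.9 = 6865.9 km = 6.8659×10⁶ m.
r₂ = 6371 + 24980 = 31351 km = 3.1351×10⁷ m.
Transfer ellipse a_t = (r₁ + r₂)/2 = 1.911×10⁷ m.
At r₁: circular v_c1 = √(μ/r₁) = 7619 m/s; transfer-perigee v_p = √[μ(2/r₁ − 1/a_t)] = 9760 m/s.
Δv₁ = v_p − v_c1 = 2140 m/s.
At r₂: circular v_c2 = √(μ/r₂) = 3566 m/s; transfer-apogee v_a = √[μ(2/r₂ − 1/a_t)] = 2137 m/s.
Δv₂ = v_c2 − v_a = 1428 m/s.
Total Δv = Δv₁ + Δv₂ = 3569 m/s = 3.569 km/s.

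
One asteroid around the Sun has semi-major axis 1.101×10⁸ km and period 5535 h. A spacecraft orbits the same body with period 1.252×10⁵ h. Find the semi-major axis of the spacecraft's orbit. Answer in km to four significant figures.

a₂ ≈ 8.806×10⁸ km

Kepler's third law: a³ ∝ T², so a₂ = a₁ (T₂/T₁)^(2/3).
T₂/T₁ = 22.62, (T₂/T₁)^(2/3) = 7.998.
a₂ = 1.101×10⁸ × 7.998 = 8.806×10⁸ km.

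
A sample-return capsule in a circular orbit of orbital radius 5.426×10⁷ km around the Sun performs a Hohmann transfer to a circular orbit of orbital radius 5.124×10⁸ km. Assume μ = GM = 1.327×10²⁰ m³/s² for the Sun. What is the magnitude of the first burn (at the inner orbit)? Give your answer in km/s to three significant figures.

Δv ≈ 17.1 km/s

r₁ = 5.426×10⁷ km = 5.426×10¹⁰ m.
r₂ = 5.124×10⁸ km = 5.124×10¹¹ m.
Transfer ellipse a_t = (r₁ + r₂)/2 = 2.833×10¹¹ m.
At r₁: circular v_c1 = √(μ/r₁) = 49450 m/s; transfer-perihelion v_p = √[μ(2/r₁ − 1/a_t)] = 66500 m/s.
Δv₁ = v_p − v_c1 = 17050 m/s.
= 17.05 km/s.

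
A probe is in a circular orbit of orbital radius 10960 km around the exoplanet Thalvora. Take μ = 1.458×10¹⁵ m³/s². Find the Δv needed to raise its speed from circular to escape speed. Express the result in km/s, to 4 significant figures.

Δv ≈ 4.777 km/s

r = 10960 km = 1.096×10⁷ m.
Circular speed v_c = √(μ/r) = 11530 m/s.
Escape speed v_esc = √(2μ/r) = √2 × v_c = 16310 m/s.
Δv = v_esc − v_c = 4777 m/s = 4.777 km/s.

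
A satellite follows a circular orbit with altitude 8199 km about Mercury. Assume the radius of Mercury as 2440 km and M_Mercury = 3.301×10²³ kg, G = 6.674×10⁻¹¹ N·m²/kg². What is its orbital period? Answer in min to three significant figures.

T ≈ 774 min

μ = GM = 6.674×10⁻¹¹ × 3.301×10²³ = 2.203×10¹³ m³/s².
r = 2440 + 8199 = 10639 km = 1.0639×10⁷ m.
Kepler's third law: T = 2π√(r³/μ) = 2π√((1.064×10⁷)³ / 2.203×10¹³).
r³/μ = 5.466×10⁷ s², so T = 2π × 7.393×10³ = 4.645×10⁴ s.
Converting: 4.645×10⁴ s ÷ 60.00 = 774.2 min.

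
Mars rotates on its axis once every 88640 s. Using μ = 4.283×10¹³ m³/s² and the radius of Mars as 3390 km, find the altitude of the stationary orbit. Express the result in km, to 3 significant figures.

h_sync ≈ 17000 km

A synchronous orbit has period T, so by Kepler's third law a = (μT²/4π²)^(1/3).
μT²/4π² = 4.283×10¹³ × (8.864×10⁴)² / 39.48 = 8.524×10²¹ m³.
a = 2.043×10⁷ m = 20428 km.
Altitude h = a − R = 20428 − 3390 = 17038 km.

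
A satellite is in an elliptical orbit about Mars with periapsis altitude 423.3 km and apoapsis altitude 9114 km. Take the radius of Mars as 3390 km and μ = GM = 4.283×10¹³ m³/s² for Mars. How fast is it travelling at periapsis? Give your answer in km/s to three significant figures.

v ≈ 4.15 km/s

r_p = 3390 + 423.3 = 3813.3 km = 3.8133×10⁶ m.
r_a = 3390 + 9114 = 12504 km = 1.2504×10⁷ m.
Semi-major axis a = (r_p + r_a)/2 = 8158.6 km = 8.159×10⁶ m.
Vis-viva: v² = μ(2/r − 1/a) = 4.283×10¹³ × (5.245×10⁻⁷ − 1.226×10⁻⁷) = 1.721×10⁷ m²/s².
v = 4149 m/s = 4.149 km/s.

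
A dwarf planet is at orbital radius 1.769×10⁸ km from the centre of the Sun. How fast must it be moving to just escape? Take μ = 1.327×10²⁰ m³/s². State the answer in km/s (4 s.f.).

v_esc ≈ 38.73 km/s

r = 1.769×10⁸ km = 1.769×10¹¹ m.
Escape speed v_esc = √(2μ/r) = √(2 × 1.327×10²⁰ / 1.769×10¹¹) = √(1.500×10⁹) = 38730 m/s.
= 38.73 km/s.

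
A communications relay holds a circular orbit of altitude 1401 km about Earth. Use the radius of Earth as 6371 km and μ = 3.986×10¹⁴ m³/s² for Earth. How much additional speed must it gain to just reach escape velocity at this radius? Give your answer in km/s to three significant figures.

r = 6371 + 1401 = 7772.0 km = 7.7720×10⁶ m.
Circular speed v_c = √(μ/r) = 7161 m/s.
Escape speed v_esc = √(2μ/r) = √2 × v_c = 10130 m/s.
Δv = v_esc − v_c = 2966 m/s = 2.966 km/s.

Δv ≈ 2.97 km/s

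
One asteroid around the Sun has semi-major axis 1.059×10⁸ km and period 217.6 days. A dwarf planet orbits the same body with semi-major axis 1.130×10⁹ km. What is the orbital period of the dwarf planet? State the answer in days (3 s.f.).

T₂ ≈ 7580 days

Kepler's third law: T² ∝ a³, so T₂ = T₁ (a₂/a₁)^(3/2).
a₂/a₁ = 10.67, (a₂/a₁)^(3/2) = 34.86.
T₂ = 217.6 × 34.86 = 7585 days.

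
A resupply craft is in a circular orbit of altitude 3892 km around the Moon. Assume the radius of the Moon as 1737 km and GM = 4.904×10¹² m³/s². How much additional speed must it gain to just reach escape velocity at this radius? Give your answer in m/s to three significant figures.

Δv ≈ 387 m/s

r = 1737 + 3892 = 5629.0 km = 5.6290×10⁶ m.
Circular speed v_c = √(μ/r) = 933.4 m/s.
Escape speed v_esc = √(2μ/r) = √2 × v_c = 1320 m/s.
Δv = v_esc − v_c = 386.6 m/s.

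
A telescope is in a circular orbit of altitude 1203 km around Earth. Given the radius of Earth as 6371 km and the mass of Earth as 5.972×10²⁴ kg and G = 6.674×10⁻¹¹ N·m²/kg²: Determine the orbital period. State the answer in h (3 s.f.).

μ = GM = 6.674×10⁻¹¹ × 5.972×10²⁴ = 3.986×10¹⁴ m³/s².
r = 6371 + 1203 = 7574.0 km = 7.5740×10⁶ m.
Kepler's third law: T = 2π√(r³/μ) = 2π√((7.574×10⁶)³ / 3.986×10¹⁴).
r³/μ = 1.090×10⁶ s², so T = 2π × 1.044×10³ = 6.560×10³ s.
Converting: 6.560×10³ s ÷ 3600 = 1.822 h.

T ≈ 1.82 h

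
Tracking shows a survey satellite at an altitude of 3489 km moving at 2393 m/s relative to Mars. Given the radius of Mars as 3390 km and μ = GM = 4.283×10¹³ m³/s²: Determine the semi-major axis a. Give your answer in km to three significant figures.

r = 3390 + 3489 = 6879.0 km = 6.879×10⁶ m.
Specific orbital energy ε = v²/2 − μ/r = (2393)²/2 − 4.283×10¹³/6.879×10⁶ = -3.363×10⁶ J/kg.
Since ε = −μ/(2a), a = −μ/(2ε) = 6.368×10⁶ m = 6367.9 km.

a ≈ 6370 km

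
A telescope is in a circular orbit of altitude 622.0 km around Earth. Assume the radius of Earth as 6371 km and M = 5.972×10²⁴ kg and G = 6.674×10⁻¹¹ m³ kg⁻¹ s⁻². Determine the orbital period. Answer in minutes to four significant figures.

μ = GM = 6.674×10⁻¹¹ × 5.972×10²⁴ = 3.986×10¹⁴ m³/s².
r = 6371 + 622.0 = 6993.0 km = 6.9930×10⁶ m.
Kepler's third law: T = 2π√(r³/μ) = 2π√((6.993×10⁶)³ / 3.986×10¹⁴).
r³/μ = 8.580×10⁵ s², so T = 2π × 9.263×10² = 5.820×10³ s.
Converting: 5.820×10³ s ÷ 60.00 = 97.00 minutes.

T ≈ 97.00 minutes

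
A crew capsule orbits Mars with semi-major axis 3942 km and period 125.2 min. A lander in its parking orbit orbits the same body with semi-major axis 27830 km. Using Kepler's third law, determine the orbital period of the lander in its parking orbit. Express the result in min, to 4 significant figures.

Kepler's third law: T² ∝ a³, so T₂ = T₁ (a₂/a₁)^(3/2).
a₂/a₁ = 7.060, (a₂/a₁)^(3/2) = 18.76.
T₂ = 125.2 × 18.76 = 2349 min.

T₂ ≈ 2349 min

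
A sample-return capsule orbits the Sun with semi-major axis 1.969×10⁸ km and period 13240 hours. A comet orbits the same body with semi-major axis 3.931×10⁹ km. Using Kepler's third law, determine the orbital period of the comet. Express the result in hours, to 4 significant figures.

Kepler's third law: T² ∝ a³, so T₂ = T₁ (a₂/a₁)^(3/2).
a₂/a₁ = 19.96, (a₂/a₁)^(3/2) = 89.20.
T₂ = 13240 × 89.20 = 1.181×10⁶ hours.

T₂ ≈ 1.181×10⁶ hours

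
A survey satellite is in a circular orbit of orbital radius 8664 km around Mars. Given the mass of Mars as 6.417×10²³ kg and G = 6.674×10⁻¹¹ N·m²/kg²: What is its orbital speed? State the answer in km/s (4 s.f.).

v ≈ 2.223 km/s

μ = GM = 6.674×10⁻¹¹ × 6.417×10²³ = 4.283×10¹³ m³/s².
r = 8664 km = 8.664×10⁶ m.
For a circular orbit v = √(μ/r) = √(4.283×10¹³ / 8.664×10⁶) = √(4.943×10⁶) = 2223 m/s.
That is 2.223 km/s.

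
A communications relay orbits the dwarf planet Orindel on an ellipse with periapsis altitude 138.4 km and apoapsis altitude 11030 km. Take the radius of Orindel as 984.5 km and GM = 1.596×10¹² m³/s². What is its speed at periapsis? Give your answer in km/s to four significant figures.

v ≈ 1.612 km/s

r_p = 984.5 + 138.4 = 1122.9 km = 1.1229×10⁶ m.
r_a = 984.5 + 11030 = 12014 km = 1.2014×10⁷ m.
Semi-major axis a = (r_p + r_a)/2 = 6568.7 km = 6.569×10⁶ m.
Vis-viva: v² = μ(2/r − 1/a) = 1.596×10¹² × (1.781×10⁻⁶ − 1.522×10⁻⁷) = 2.600×10⁶ m²/s².
v = 1612 m/s = 1.612 km/s.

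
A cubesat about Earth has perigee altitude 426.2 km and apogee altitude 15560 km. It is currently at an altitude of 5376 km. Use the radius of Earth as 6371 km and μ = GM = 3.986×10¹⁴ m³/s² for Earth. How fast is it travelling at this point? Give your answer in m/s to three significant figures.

v ≈ 6330 m/s

r_p = 6371 + 426.2 = 6797.2 km = 6.7972×10⁶ m.
r_a = 6371 + 15560 = 21931 km = 2.1931×10⁷ m.
r = 6371 + 5376 = 11747 km = 1.175×10⁷ m.
Semi-major axis a = (r_p + r_a)/2 = 14364 km = 1.436×10⁷ m.
Vis-viva: v² = μ(2/r − 1/a) = 3.986×10¹⁴ × (1.703×10⁻⁷ − 6.962×10⁻⁸) = 4.011×10⁷ m²/s².
v = 6334 m/s.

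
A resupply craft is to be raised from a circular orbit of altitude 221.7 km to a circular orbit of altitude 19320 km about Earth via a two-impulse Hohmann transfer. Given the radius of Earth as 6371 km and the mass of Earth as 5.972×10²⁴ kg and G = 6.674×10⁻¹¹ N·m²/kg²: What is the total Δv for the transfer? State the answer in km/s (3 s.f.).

Δv_total ≈ 3.46 km/s

μ = GM = 6.674×10⁻¹¹ × 5.972×10²⁴ = 3.986×10¹⁴ m³/s².
r₁ = 6371 + 221.7 = 6592.7 km = 6.5927×10⁶ m.
r₂ = 6371 + 19320 = 25691 km = 2.5691×10⁷ m.
Transfer ellipse a_t = (r₁ + r₂)/2 = 1.614×10⁷ m.
At r₁: circular v_c1 = √(μ/r₁) = 7775 m/s; transfer-perigee v_p = √[μ(2/r₁ − 1/a_t)] = 9809 m/s.
Δv₁ = v_p − v_c1 = 2034 m/s.
At r₂: circular v_c2 = √(μ/r₂) = 3939 m/s; transfer-apogee v_a = √[μ(2/r₂ − 1/a_t)] = 2517 m/s.
Δv₂ = v_c2 − v_a = 1422 m/s.
Total Δv = Δv₁ + Δv₂ = 3455 m/s = 3.455 km/s.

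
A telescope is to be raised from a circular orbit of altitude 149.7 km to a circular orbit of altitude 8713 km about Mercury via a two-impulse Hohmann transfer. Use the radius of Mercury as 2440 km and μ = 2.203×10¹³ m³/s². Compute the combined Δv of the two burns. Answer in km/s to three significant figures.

Δv_total ≈ 1.34 km/s

r₁ = 2440 + 149.7 = 2589.7 km = 2.5897×10⁶ m.
r₂ = 2440 + 8713 = 11153 km = 1.1153×10⁷ m.
Transfer ellipse a_t = (r₁ + r₂)/2 = 6.871×10⁶ m.
At r₁: circular v_c1 = √(μ/r₁) = 2917 m/s; transfer-periherm v_p = √[μ(2/r₁ − 1/a_t)] = 3716 m/s.
Δv₁ = v_p − v_c1 = 799.2 m/s.
At r₂: circular v_c2 = √(μ/r₂) = 1405 m/s; transfer-apoherm v_a = √[μ(2/r₂ − 1/a_t)] = 862.8 m/s.
Δv₂ = v_c2 − v_a = 542.6 m/s.
Total Δv = Δv₁ + Δv₂ = 1342 m/s = 1.342 km/s.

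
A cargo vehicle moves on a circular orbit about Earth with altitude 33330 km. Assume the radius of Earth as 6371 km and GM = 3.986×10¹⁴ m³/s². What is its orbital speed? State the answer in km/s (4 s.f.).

v ≈ 3.169 km/s

r = 6371 + 33330 = 39701 km = 3.9701×10⁷ m.
For a circular orbit v = √(μ/r) = √(3.986×10¹⁴ / 3.970×10⁷) = √(1.004×10⁷) = 3169 m/s.
That is 3.169 km/s.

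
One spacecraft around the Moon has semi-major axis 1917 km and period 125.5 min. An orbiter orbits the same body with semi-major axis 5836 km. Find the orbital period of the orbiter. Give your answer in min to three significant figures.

T₂ ≈ 667 min

Kepler's third law: T² ∝ a³, so T₂ = T₁ (a₂/a₁)^(3/2).
a₂/a₁ = 3.044, (a₂/a₁)^(3/2) = 5.312.
T₂ = 125.5 × 5.312 = 666.6 min.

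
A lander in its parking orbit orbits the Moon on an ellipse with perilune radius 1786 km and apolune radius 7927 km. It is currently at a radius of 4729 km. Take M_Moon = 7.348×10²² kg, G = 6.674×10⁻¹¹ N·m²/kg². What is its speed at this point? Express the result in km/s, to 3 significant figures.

μ = GM = 6.674×10⁻¹¹ × 7.348×10²² = 4.904×10¹² m³/s².
Semi-major axis a = (r_p + r_a)/2 = 4856.5 km = 4.856×10⁶ m.
Vis-viva: v² = μ(2/r − 1/a) = 4.904×10¹² × (4.229×10⁻⁷ − 2.059×10⁻⁷) = 1.064×10⁶ m²/s².
v = 1032 m/s = 1.032 km/s.

v ≈ 1.03 km/s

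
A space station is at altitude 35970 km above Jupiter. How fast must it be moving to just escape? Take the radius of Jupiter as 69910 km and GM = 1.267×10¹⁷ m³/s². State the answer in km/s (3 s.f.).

v_esc ≈ 48.9 km/s

r = 69910 + 35970 = 105880 km = 1.0588×10⁸ m.
Escape speed v_esc = √(2μ/r) = √(2 × 1.267×10¹⁷ / 1.059×10⁸) = √(2.393×10⁹) = 48920 m/s.
= 48.92 km/s.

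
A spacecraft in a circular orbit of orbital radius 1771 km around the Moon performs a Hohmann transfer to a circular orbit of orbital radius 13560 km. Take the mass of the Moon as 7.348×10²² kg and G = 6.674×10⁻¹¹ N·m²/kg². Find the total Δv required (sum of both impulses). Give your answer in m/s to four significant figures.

Δv_total ≈ 861.5 m/s

μ = GM = 6.674×10⁻¹¹ × 7.348×10²² = 4.904×10¹² m³/s².
r₁ = 1771 km = 1.771×10⁶ m.
r₂ = 13560 km = 1.356×10⁷ m.
Transfer ellipse a_t = (r₁ + r₂)/2 = 7.666×10⁶ m.
At r₁: circular v_c1 = √(μ/r₁) = 1664 m/s; transfer-perilune v_p = √[μ(2/r₁ − 1/a_t)] = 2213 m/s.
Δv₁ = v_p − v_c1 = 549.2 m/s.
At r₂: circular v_c2 = √(μ/r₂) = 601.4 m/s; transfer-apolune v_a = √[μ(2/r₂ − 1/a_t)] = 289.1 m/s.
Δv₂ = v_c2 − v_a = 312.3 m/s.
Total Δv = Δv₁ + Δv₂ = 861.5 m/s.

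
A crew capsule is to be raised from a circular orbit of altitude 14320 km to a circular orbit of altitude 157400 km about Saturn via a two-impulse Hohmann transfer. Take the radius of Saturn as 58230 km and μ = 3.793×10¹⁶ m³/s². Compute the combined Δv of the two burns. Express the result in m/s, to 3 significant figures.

r₁ = 58230 + 14320 = 72550 km = 7.2550×10⁷ m.
r₂ = 58230 + 157400 = 215630 km = 2.1563×10⁸ m.
Transfer ellipse a_t = (r₁ + r₂)/2 = 1.441×10⁸ m.
At r₁: circular v_c1 = √(μ/r₁) = 22870 m/s; transfer-perikrone v_p = √[μ(2/r₁ − 1/a_t)] = 27970 m/s.
Δv₁ = v_p − v_c1 = 5106 m/s.
At r₂: circular v_c2 = √(μ/r₂) = 13260 m/s; transfer-apokrone v_a = √[μ(2/r₂ − 1/a_t)] = 9411 m/s.
Δv₂ = v_c2 − v_a = 3852 m/s.
Total Δv = Δv₁ + Δv₂ = 8958 m/s.

Δv_total ≈ 8960 m/s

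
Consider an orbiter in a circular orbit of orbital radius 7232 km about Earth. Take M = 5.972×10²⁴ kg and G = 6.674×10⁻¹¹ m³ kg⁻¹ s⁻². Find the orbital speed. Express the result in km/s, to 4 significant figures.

μ = GM = 6.674×10⁻¹¹ × 5.972×10²⁴ = 3.986×10¹⁴ m³/s².
r = 7232 km = 7.232×10⁶ m.
For a circular orbit v = √(μ/r) = √(3.986×10¹⁴ / 7.232×10⁶) = √(5.511×10⁷) = 7424 m/s.
That is 7.424 km/s.

v ≈ 7.424 km/s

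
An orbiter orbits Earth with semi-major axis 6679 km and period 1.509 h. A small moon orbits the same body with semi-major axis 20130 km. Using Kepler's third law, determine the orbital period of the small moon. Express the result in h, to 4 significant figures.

T₂ ≈ 7.896 h

Kepler's third law: T² ∝ a³, so T₂ = T₁ (a₂/a₁)^(3/2).
a₂/a₁ = 3.014, (a₂/a₁)^(3/2) = 5.232.
T₂ = 1.509 × 5.232 = 7.896 h.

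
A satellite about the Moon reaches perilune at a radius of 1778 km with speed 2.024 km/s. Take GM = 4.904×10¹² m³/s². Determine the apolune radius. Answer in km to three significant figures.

apolune radius ≈ 5130 km

r_p = 1.778×10⁶ m.
Specific energy ε = v²/2 − μ/r = -7.099×10⁵ J/kg, so a = −μ/(2ε) = 3.454×10⁶ m.
The apsides satisfy r_p + r_a = 2a, so the apolune radius is 2a − r_p = 5.130×10⁶ m = 5130.3 km.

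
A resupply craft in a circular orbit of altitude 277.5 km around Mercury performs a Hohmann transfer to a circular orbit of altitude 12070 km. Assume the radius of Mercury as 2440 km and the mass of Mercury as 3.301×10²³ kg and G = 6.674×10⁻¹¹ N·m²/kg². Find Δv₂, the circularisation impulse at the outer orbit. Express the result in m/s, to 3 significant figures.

Δv ≈ 540 m/s

μ = GM = 6.674×10⁻¹¹ × 3.301×10²³ = 2.203×10¹³ m³/s².
r₁ = 2440 + 277.5 = 2717.5 km = 2.7175×10⁶ m.
r₂ = 2440 + 12070 = 14510 km = 1.4510×10⁷ m.
Transfer ellipse a_t = (r₁ + r₂)/2 = 8.614×10⁶ m.
At r₁: circular v_c1 = √(μ/r₁) = 2847 m/s; transfer-periherm v_p = √[μ(2/r₁ − 1/a_t)] = 3695 m/s.
At r₂: circular v_c2 = √(μ/r₂) = 1232 m/s; transfer-apoherm v_a = √[μ(2/r₂ − 1/a_t)] = 692.1 m/s.
Δv₂ = v_c2 − v_a = 540.1 m/s.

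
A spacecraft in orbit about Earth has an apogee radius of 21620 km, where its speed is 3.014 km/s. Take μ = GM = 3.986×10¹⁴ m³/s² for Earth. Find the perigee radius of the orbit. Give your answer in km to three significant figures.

r_a = 2.162×10⁷ m.
Specific energy ε = v²/2 − μ/r = -1.389×10⁷ J/kg, so a = −μ/(2ε) = 1.434×10⁷ m.
The apsides satisfy r_p + r_a = 2a, so the perigee radius is 2a − r_a = 7.068×10⁶ m = 7067.5 km.

perigee radius ≈ 7070 km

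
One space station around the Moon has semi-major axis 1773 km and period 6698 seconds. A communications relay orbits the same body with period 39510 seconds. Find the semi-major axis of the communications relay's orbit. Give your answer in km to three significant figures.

a₂ ≈ 5790 km

Kepler's third law: a³ ∝ T², so a₂ = a₁ (T₂/T₁)^(2/3).
T₂/T₁ = 5.899, (T₂/T₁)^(2/3) = 3.265.
a₂ = 1773 × 3.265 = 5788 km.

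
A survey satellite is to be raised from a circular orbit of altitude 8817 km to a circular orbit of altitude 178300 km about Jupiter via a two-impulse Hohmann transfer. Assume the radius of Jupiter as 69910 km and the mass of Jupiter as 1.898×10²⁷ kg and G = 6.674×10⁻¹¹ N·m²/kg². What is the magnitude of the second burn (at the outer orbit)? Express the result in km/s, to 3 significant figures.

μ = GM = 6.674×10⁻¹¹ × 1.898×10²⁷ = 1.267×10¹⁷ m³/s².
r₁ = 69910 + 8817 = 78727 km = 7.8727×10⁷ m.
r₂ = 69910 + 178300 = 248210 km = 2.4821×10⁸ m.
Transfer ellipse a_t = (r₁ + r₂)/2 = 1.635×10⁸ m.
At r₁: circular v_c1 = √(μ/r₁) = 40110 m/s; transfer-perijove v_p = √[μ(2/r₁ − 1/a_t)] = 49430 m/s.
At r₂: circular v_c2 = √(μ/r₂) = 22590 m/s; transfer-apojove v_a = √[μ(2/r₂ − 1/a_t)] = 15680 m/s.
Δv₂ = v_c2 − v_a = 6913 m/s.
= 6.913 km/s.

Δv ≈ 6.91 km/s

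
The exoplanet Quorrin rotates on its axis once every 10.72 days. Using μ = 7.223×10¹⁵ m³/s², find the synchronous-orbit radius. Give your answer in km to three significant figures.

T = 10.72 days = 9.262×10⁵ s.
A synchronous orbit has period T, so by Kepler's third law a = (μT²/4π²)^(1/3).
μT²/4π² = 7.223×10¹⁵ × (9.262×10⁵)² / 39.48 = 1.570×10²⁶ m³.
a = 5.394×10⁸ m = 5.3942×10⁵ km.

r_sync ≈ 5.39×10⁵ km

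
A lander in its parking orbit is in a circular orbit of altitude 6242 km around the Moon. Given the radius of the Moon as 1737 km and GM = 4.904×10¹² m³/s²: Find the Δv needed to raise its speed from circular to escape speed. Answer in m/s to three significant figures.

r = 1737 + 6242 = 7979.0 km = 7.9790×10⁶ m.
Circular speed v_c = √(μ/r) = 784.0 m/s.
Escape speed v_esc = √(2μ/r) = √2 × v_c = 1109 m/s.
Δv = v_esc − v_c = 324.7 m/s.

Δv ≈ 325 m/s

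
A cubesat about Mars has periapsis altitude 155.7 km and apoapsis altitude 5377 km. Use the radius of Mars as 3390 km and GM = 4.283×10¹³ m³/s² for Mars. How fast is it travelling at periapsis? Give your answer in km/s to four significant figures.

r_p = 3390 + 155.7 = 3545.7 km = 3.5457×10⁶ m.
r_a = 3390 + 5377 = 8767.0 km = 8.7670×10⁶ m.
Semi-major axis a = (r_p + r_a)/2 = 6156.4 km = 6.156×10⁶ m.
Vis-viva: v² = μ(2/r − 1/a) = 4.283×10¹³ × (5.641×10⁻⁷ − 1.624×10⁻⁷) = 1.720×10⁷ m²/s².
v = 4148 m/s = 4.148 km/s.

v ≈ 4.148 km/s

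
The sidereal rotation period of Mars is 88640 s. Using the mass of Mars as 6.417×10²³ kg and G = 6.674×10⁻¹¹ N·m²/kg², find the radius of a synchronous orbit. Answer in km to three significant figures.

μ = GM = 6.674×10⁻¹¹ × 6.417×10²³ = 4.283×10¹³ m³/s².
A synchronous orbit has period T, so by Kepler's third law a = (μT²/4π²)^(1/3).
μT²/4π² = 4.283×10¹³ × (8.864×10⁴)² / 39.48 = 8.524×10²¹ m³.
a = 2.043×10⁷ m = 20427 km.

r_sync ≈ 20400 km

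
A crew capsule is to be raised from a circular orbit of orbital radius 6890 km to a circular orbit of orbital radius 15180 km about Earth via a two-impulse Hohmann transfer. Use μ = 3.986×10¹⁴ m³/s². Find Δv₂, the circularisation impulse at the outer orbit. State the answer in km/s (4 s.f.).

Δv ≈ 1.075 km/s

r₁ = 6890 km = 6.890×10⁶ m.
r₂ = 15180 km = 1.518×10⁷ m.
Transfer ellipse a_t = (r₁ + r₂)/2 = 1.104×10⁷ m.
At r₁: circular v_c1 = √(μ/r₁) = 7606 m/s; transfer-perigee v_p = √[μ(2/r₁ − 1/a_t)] = 8921 m/s.
At r₂: circular v_c2 = √(μ/r₂) = 5124 m/s; transfer-apogee v_a = √[μ(2/r₂ − 1/a_t)] = 4049 m/s.
Δv₂ = v_c2 − v_a = 1075 m/s.
= 1.075 km/s.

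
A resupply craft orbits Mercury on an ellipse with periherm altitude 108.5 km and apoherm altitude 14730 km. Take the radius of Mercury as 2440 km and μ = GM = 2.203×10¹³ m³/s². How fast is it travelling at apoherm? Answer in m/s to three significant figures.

r_p = 2440 + 108.5 = 2548.5 km = 2.5485×10⁶ m.
r_a = 2440 + 14730 = 17170 km = 1.7170×10⁷ m.
Semi-major axis a = (r_p + r_a)/2 = 9859.2 km = 9.859×10⁶ m.
Vis-viva: v² = μ(2/r − 1/a) = 2.203×10¹³ × (1.165×10⁻⁷ − 1.014×10⁻⁷) = 3.317×10⁵ m²/s².
v = 575.9 m/s.

v ≈ 576 m/s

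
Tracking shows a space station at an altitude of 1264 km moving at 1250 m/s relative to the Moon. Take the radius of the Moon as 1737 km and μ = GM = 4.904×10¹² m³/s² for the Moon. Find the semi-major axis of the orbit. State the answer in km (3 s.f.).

a ≈ 2870 km

r = 1737 + 1264 = 3001.0 km = 3.001×10⁶ m.
Specific orbital energy ε = v²/2 − μ/r = (1250)²/2 − 4.904×10¹²/3.001×10⁶ = -8.529×10⁵ J/kg.
Since ε = −μ/(2a), a = −μ/(2ε) = 2.875×10⁶ m = 2875.0 km.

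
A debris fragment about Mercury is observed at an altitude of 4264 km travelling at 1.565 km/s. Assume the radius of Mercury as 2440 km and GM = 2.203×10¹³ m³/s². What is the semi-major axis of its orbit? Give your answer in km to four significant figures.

r = 2440 + 4264 = 6704.0 km = 6.704×10⁶ m.
Specific orbital energy ε = v²/2 − μ/r = (1565)²/2 − 2.203×10¹³/6.704×10⁶ = -2.061×10⁶ J/kg.
Since ε = −μ/(2a), a = −μ/(2ε) = 5.343×10⁶ m = 5343.2 km.

a ≈ 5343 km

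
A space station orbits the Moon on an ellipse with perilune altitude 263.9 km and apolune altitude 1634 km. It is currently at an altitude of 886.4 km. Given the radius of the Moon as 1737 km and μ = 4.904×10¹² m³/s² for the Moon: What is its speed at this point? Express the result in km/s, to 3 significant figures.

v ≈ 1.38 km/s

r_p = 1737 + 263.9 = 2000.9 km = 2.0009×10⁶ m.
r_a = 1737 + 1634 = 3371.0 km = 3.3710×10⁶ m.
r = 1737 + 886.4 = 2623.4 km = 2.623×10⁶ m.
Semi-major axis a = (r_p + r_a)/2 = 2685.9 km = 2.686×10⁶ m.
Vis-viva: v² = μ(2/r − 1/a) = 4.904×10¹² × (7.624×10⁻⁷ − 3.723×10⁻⁷) = 1.913×10⁶ m²/s².
v = 1383 m/s = 1.383 km/s.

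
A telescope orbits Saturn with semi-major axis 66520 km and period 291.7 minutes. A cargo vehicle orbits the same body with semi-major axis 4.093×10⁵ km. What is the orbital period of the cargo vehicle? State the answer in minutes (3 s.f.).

Kepler's third law: T² ∝ a³, so T₂ = T₁ (a₂/a₁)^(3/2).
a₂/a₁ = 6.153, (a₂/a₁)^(3/2) = 15.26.
T₂ = 291.7 × 15.26 = 4452 minutes.

T₂ ≈ 4450 minutes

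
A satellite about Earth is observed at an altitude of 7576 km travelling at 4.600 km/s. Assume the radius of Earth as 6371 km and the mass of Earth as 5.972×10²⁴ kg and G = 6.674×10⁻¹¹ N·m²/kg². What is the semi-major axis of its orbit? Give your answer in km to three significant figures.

a ≈ 11100 km

μ = GM = 6.674×10⁻¹¹ × 5.972×10²⁴ = 3.986×10¹⁴ m³/s².
r = 6371 + 7576 = 13947 km = 1.395×10⁷ m.
Specific orbital energy ε = v²/2 − μ/r = (4600)²/2 − 3.986×10¹⁴/1.395×10⁷ = -1.800×10⁷ J/kg.
Since ε = −μ/(2a), a = −μ/(2ε) = 1.107×10⁷ m = 11073 km.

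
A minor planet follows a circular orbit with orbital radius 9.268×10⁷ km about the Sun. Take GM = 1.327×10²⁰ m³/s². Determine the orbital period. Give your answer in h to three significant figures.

T ≈ 4270 h

r = 9.268×10⁷ km = 9.268×10¹⁰ m.
Kepler's third law: T = 2π√(r³/μ) = 2π√((9.268×10¹⁰)³ / 1.327×10²⁰).
r³/μ = 5.999×10¹² s², so T = 2π × 2.449×10⁶ = 1.539×10⁷ s.
Converting: 1.539×10⁷ s ÷ 3600 = 4275 h.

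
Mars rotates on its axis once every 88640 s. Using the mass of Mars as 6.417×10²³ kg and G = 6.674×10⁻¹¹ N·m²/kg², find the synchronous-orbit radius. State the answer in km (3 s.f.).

r_sync ≈ 20400 km

μ = GM = 6.674×10⁻¹¹ × 6.417×10²³ = 4.283×10¹³ m³/s².
A synchronous orbit has period T, so by Kepler's third law a = (μT²/4π²)^(1/3).
μT²/4π² = 4.283×10¹³ × (8.864×10⁴)² / 39.48 = 8.524×10²¹ m³.
a = 2.043×10⁷ m = 20427 km.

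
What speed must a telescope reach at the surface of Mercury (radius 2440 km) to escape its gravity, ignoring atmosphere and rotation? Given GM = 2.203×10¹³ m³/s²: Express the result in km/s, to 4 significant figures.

r = R = 2.440×10⁶ m.
Escape speed v_esc = √(2μ/r) = √(2 × 2.203×10¹³ / 2.440×10⁶) = √(1.806×10⁷) = 4249 m/s.
= 4.249 km/s.

v_esc ≈ 4.249 km/s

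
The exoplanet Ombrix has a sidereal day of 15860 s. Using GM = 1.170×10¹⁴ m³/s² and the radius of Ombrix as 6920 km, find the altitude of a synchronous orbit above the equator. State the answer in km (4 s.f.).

h_sync ≈ 2147 km

A synchronous orbit has period T, so by Kepler's third law a = (μT²/4π²)^(1/3).
μT²/4π² = 1.170×10¹⁴ × (1.586×10⁴)² / 39.48 = 7.455×10²⁰ m³.
a = 9.067×10⁶ m = 9067.3 km.
Altitude h = a − R = 9067.3 − 6920 = 2147.3 km.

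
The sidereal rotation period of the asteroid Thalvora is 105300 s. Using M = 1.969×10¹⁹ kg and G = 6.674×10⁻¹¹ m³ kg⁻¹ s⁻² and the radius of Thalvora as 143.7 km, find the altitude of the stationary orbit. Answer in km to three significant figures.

h_sync ≈ 574 km

μ = GM = 6.674×10⁻¹¹ × 1.969×10¹⁹ = 1.314×10⁹ m³/s².
A synchronous orbit has period T, so by Kepler's third law a = (μT²/4π²)^(1/3).
μT²/4π² = 1.314×10⁹ × (1.053×10⁵)² / 39.48 = 3.691×10¹⁷ m³.
a = 7.173×10⁵ m = 717.31 km.
Altitude h = a − R = 717.31 − 143.7 = 573.61 km.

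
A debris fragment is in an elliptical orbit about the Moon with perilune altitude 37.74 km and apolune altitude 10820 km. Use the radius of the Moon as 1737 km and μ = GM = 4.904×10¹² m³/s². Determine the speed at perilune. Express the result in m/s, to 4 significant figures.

v ≈ 2200 m/s

r_p = 1737 + 37.74 = 1774.7 km = 1.7747×10⁶ m.
r_a = 1737 + 10820 = 12557 km = 1.2557×10⁷ m.
Semi-major axis a = (r_p + r_a)/2 = 7165.9 km = 7.166×10⁶ m.
Vis-viva: v² = μ(2/r − 1/a) = 4.904×10¹² × (1.127×10⁻⁶ − 1.396×10⁻⁷) = 4.842×10⁶ m²/s².
v = 2200 m/s.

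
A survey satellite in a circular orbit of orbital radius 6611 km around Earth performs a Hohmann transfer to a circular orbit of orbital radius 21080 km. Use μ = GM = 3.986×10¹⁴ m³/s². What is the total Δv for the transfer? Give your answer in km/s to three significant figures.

Δv_total ≈ 3.16 km/s

r₁ = 6611 km = 6.611×10⁶ m.
r₂ = 21080 km = 2.108×10⁷ m.
Transfer ellipse a_t = (r₁ + r₂)/2 = 1.385×10⁷ m.
At r₁: circular v_c1 = √(μ/r₁) = 7765 m/s; transfer-perigee v_p = √[μ(2/r₁ − 1/a_t)] = 9581 m/s.
Δv₁ = v_p − v_c1 = 1816 m/s.
At r₂: circular v_c2 = √(μ/r₂) = 4348 m/s; transfer-apogee v_a = √[μ(2/r₂ − 1/a_t)] = 3005 m/s.
Δv₂ = v_c2 − v_a = 1344 m/s.
Total Δv = Δv₁ + Δv₂ = 3160 m/s = 3.160 km/s.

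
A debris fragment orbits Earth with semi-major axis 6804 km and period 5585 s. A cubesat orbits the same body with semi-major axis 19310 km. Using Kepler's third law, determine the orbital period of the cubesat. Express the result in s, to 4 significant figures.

T₂ ≈ 26700 s

Kepler's third law: T² ∝ a³, so T₂ = T₁ (a₂/a₁)^(3/2).
a₂/a₁ = 2.838, (a₂/a₁)^(3/2) = 4.781.
T₂ = 5585 × 4.781 = 26700 s.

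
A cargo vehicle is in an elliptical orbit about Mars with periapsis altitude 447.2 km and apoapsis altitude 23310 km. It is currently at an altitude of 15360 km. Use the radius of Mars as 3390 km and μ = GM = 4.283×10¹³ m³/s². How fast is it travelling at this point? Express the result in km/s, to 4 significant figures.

v ≈ 1.328 km/s

r_p = 3390 + 447.2 = 3837.2 km = 3.8372×10⁶ m.
r_a = 3390 + 23310 = 26700 km = 2.6700×10⁷ m.
r = 3390 + 15360 = 18750 km = 1.875×10⁷ m.
Semi-major axis a = (r_p + r_a)/2 = 15269 km = 1.527×10⁷ m.
Vis-viva: v² = μ(2/r − 1/a) = 4.283×10¹³ × (1.067×10⁻⁷ − 6.549×10⁻⁸) = 1.763×10⁶ m²/s².
v = 1328 m/s = 1.328 km/s.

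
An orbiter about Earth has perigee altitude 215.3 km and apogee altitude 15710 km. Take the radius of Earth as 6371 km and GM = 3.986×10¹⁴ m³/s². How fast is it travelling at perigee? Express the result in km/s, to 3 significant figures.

v ≈ 9.66 km/s

r_p = 6371 + 215.3 = 6586.3 km = 6.5863×10⁶ m.
r_a = 6371 + 15710 = 22081 km = 2.2081×10⁷ m.
Semi-major axis a = (r_p + r_a)/2 = 14334 km = 1.433×10⁷ m.
Vis-viva: v² = μ(2/r − 1/a) = 3.986×10¹⁴ × (3.037×10⁻⁷ − 6.977×10⁻⁸) = 9.323×10⁷ m²/s².
v = 9656 m/s = 9.656 km/s.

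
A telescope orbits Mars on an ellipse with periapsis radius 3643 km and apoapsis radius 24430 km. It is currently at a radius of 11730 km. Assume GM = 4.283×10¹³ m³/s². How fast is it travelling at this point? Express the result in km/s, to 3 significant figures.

v ≈ 2.06 km/s

Semi-major axis a = (r_p + r_a)/2 = 14036 km = 1.404×10⁷ m.
Vis-viva: v² = μ(2/r − 1/a) = 4.283×10¹³ × (1.705×10⁻⁷ − 7.124×10⁻⁸) = 4.251×10⁶ m²/s².
v = 2062 m/s = 2.062 km/s.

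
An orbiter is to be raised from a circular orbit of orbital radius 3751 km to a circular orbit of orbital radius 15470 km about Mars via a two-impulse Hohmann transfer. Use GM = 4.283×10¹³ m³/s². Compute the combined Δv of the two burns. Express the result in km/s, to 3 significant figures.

Δv_total ≈ 1.53 km/s

r₁ = 3751 km = 3.751×10⁶ m.
r₂ = 15470 km = 1.547×10⁷ m.
Transfer ellipse a_t = (r₁ + r₂)/2 = 9.610×10⁶ m.
At r₁: circular v_c1 = √(μ/r₁) = 3379 m/s; transfer-periapsis v_p = √[μ(2/r₁ − 1/a_t)] = 4287 m/s.
Δv₁ = v_p − v_c1 = 908.1 m/s.
At r₂: circular v_c2 = √(μ/r₂) = 1664 m/s; transfer-apoapsis v_a = √[μ(2/r₂ − 1/a_t)] = 1040 m/s.
Δv₂ = v_c2 − v_a = 624.4 m/s.
Total Δv = Δv₁ + Δv₂ = 1532 m/s = 1.532 km/s.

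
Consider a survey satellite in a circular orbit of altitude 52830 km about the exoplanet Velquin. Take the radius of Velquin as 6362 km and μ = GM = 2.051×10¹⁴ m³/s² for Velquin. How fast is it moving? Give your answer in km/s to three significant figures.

r = 6362 + 52830 = 59192 km = 5.9192×10⁷ m.
For a circular orbit v = √(μ/r) = √(2.051×10¹⁴ / 5.919×10⁷) = √(3.465×10⁶) = 1861 m/s.
That is 1.861 km/s.

v ≈ 1.86 km/s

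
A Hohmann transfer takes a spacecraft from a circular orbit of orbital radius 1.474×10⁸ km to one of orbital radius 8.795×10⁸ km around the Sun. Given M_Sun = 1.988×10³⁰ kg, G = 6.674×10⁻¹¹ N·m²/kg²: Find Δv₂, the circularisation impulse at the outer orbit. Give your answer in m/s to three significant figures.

Δv ≈ 5700 m/s

μ = GM = 6.674×10⁻¹¹ × 1.988×10³⁰ = 1.327×10²⁰ m³/s².
r₁ = 1.474×10⁸ km = 1.474×10¹¹ m.
r₂ = 8.795×10⁸ km = 8.795×10¹¹ m.
Transfer ellipse a_t = (r₁ + r₂)/2 = 5.134×10¹¹ m.
At r₁: circular v_c1 = √(μ/r₁) = 30000 m/s; transfer-perihelion v_p = √[μ(2/r₁ − 1/a_t)] = 39270 m/s.
At r₂: circular v_c2 = √(μ/r₂) = 12280 m/s; transfer-aphelion v_a = √[μ(2/r₂ − 1/a_t)] = 6581 m/s.
Δv₂ = v_c2 − v_a = 5702 m/s.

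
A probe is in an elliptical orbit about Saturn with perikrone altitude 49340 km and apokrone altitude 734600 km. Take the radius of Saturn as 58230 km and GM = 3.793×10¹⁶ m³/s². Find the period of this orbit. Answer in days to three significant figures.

T ≈ 3.57 days

r_p = 58230 + 49340 = 107570 km = 1.0757×10⁸ m.
r_a = 58230 + 734600 = 792830 km = 7.9283×10⁸ m.
Semi-major axis a = (r_p + r_a)/2 = (1.0757×10⁵ + 7.9283×10⁵)/2 = 4.5020×10⁵ km = 4.502×10⁸ m.
By Kepler's third law T = 2π√(a³/μ) = 2π × 4.905×10⁴ = 3.082×10⁵ s.
= 3.567 days.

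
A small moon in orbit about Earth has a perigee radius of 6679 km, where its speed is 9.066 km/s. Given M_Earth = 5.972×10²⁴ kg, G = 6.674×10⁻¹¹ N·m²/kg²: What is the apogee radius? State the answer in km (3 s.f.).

apogee radius ≈ 14800 km

μ = GM = 6.674×10⁻¹¹ × 5.972×10²⁴ = 3.986×10¹⁴ m³/s².
r_p = 6.679×10⁶ m.
Specific energy ε = v²/2 − μ/r = -1.858×10⁷ J/kg, so a = −μ/(2ε) = 1.073×10⁷ m.
The apsides satisfy r_p + r_a = 2a, so the apogee radius is 2a − r_p = 1.477×10⁷ m = 14774 km.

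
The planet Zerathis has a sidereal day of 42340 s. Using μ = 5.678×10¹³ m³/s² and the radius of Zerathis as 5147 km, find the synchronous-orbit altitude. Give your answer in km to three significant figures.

h_sync ≈ 8570 km

A synchronous orbit has period T, so by Kepler's third law a = (μT²/4π²)^(1/3).
μT²/4π² = 5.678×10¹³ × (4.234×10⁴)² / 39.48 = 2.578×10²¹ m³.
a = 1.371×10⁷ m = 13712 km.
Altitude h = a − R = 13712 − 5147 = 8565.4 km.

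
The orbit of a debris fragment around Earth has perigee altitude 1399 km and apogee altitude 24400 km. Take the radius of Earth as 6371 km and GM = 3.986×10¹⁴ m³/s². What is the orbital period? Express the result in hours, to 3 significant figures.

r_p = 6371 + 1399 = 7770.0 km = 7.7700×10⁶ m.
r_a = 6371 + 24400 = 30771 km = 3.0771×10⁷ m.
Semi-major axis a = (r_p + r_a)/2 = (7770.0 + 30771)/2 = 19270 km = 1.927×10⁷ m.
By Kepler's third law T = 2π√(a³/μ) = 2π × 4.237×10³ = 2.662×10⁴ s.
= 7.395 hours.

T ≈ 7.40 hours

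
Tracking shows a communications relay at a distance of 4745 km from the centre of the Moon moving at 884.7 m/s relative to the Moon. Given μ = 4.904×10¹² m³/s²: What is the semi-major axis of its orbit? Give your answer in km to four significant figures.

r = 4.745×10⁶ m.
Specific orbital energy ε = v²/2 − μ/r = (884.7)²/2 − 4.904×10¹²/4.745×10⁶ = -6.422×10⁵ J/kg.
Since ε = −μ/(2a), a = −μ/(2ε) = 3.818×10⁶ m = 3818.4 km.

a ≈ 3818 km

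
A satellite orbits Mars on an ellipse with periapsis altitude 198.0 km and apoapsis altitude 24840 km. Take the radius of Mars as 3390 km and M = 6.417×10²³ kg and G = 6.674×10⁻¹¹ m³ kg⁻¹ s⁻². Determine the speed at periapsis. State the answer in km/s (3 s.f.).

v ≈ 4.60 km/s

μ = GM = 6.674×10⁻¹¹ × 6.417×10²³ = 4.283×10¹³ m³/s².
r_p = 3390 + 198.0 = 3588.0 km = 3.5880×10⁶ m.
r_a = 3390 + 24840 = 28230 km = 2.8230×10⁷ m.
Semi-major axis a = (r_p + r_a)/2 = 15909 km = 1.591×10⁷ m.
Vis-viva: v² = μ(2/r − 1/a) = 4.283×10¹³ × (5.574×10⁻⁷ − 6.286×10⁻⁸) = 2.118×10⁷ m²/s².
v = 4602 m/s = 4.602 km/s.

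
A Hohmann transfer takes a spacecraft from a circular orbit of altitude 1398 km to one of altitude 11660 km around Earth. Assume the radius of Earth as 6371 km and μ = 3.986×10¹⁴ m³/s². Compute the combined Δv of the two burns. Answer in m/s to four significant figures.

Δv_total ≈ 2359 m/s

r₁ = 6371 + 1398 = 7769.0 km = 7.7690×10⁶ m.
r₂ = 6371 + 11660 = 18031 km = 1.8031×10⁷ m.
Transfer ellipse a_t = (r₁ + r₂)/2 = 1.290×10⁷ m.
At r₁: circular v_c1 = √(μ/r₁) = 7163 m/s; transfer-perigee v_p = √[μ(2/r₁ − 1/a_t)] = 8468 m/s.
Δv₁ = v_p − v_c1 = 1306 m/s.
At r₂: circular v_c2 = √(μ/r₂) = 4702 m/s; transfer-apogee v_a = √[μ(2/r₂ − 1/a_t)] = 3649 m/s.
Δv₂ = v_c2 − v_a = 1053 m/s.
Total Δv = Δv₁ + Δv₂ = 2359 m/s.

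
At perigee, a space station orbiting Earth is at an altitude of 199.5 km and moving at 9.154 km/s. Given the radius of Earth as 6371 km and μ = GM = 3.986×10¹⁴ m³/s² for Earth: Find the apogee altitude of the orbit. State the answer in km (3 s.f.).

r_p = 6371 + 199.5 = 6570.5 km = 6.570×10⁶ m.
Specific energy ε = v²/2 − μ/r = -1.877×10⁷ J/kg, so a = −μ/(2ε) = 1.062×10⁷ m.
The apsides satisfy r_p + r_a = 2a, so the apogee radius is 2a − r_p = 1.467×10⁷ m = 14669 km.
Apogee altitude = 14669 − 6371 = 8297.6 km.

apogee altitude ≈ 8300 km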